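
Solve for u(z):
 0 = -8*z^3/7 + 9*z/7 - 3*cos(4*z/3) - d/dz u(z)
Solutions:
 u(z) = C1 - 2*z^4/7 + 9*z^2/14 - 9*sin(4*z/3)/4


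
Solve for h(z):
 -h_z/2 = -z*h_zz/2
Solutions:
 h(z) = C1 + C2*z^2


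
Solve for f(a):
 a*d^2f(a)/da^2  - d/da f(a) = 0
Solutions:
 f(a) = C1 + C2*a^2


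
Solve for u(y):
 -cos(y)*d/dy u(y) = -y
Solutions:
 u(y) = C1 + Integral(y/cos(y), y)


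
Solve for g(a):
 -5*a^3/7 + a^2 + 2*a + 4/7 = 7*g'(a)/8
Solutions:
 g(a) = C1 - 10*a^4/49 + 8*a^3/21 + 8*a^2/7 + 32*a/49


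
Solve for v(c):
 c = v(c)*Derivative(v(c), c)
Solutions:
 v(c) = -sqrt(C1 + c^2)
 v(c) = sqrt(C1 + c^2)


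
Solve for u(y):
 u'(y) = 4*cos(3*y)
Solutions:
 u(y) = C1 + 4*sin(3*y)/3


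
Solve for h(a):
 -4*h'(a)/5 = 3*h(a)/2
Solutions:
 h(a) = C1*exp(-15*a/8)


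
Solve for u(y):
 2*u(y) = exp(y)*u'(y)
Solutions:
 u(y) = C1*exp(-2*exp(-y))


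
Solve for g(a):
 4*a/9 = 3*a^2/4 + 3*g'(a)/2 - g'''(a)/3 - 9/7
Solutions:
 g(a) = C1 + C2*exp(-3*sqrt(2)*a/2) + C3*exp(3*sqrt(2)*a/2) - a^3/6 + 4*a^2/27 + 40*a/63


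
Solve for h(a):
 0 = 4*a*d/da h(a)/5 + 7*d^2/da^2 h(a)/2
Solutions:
 h(a) = C1 + C2*erf(2*sqrt(35)*a/35)


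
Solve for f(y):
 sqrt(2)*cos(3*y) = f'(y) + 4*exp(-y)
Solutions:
 f(y) = C1 + sqrt(2)*sin(3*y)/3 + 4*exp(-y)


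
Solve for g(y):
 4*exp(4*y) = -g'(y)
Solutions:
 g(y) = C1 - exp(4*y)


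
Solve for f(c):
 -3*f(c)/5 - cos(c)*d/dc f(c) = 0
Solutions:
 f(c) = C1*(sin(c) - 1)^(3/10)/(sin(c) + 1)^(3/10)


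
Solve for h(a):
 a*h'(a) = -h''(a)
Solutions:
 h(a) = C1 + C2*erf(sqrt(2)*a/2)


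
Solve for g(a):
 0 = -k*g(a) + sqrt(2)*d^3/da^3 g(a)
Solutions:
 g(a) = C1*exp(2^(5/6)*a*k^(1/3)/2) + C2*exp(2^(5/6)*a*k^(1/3)*(-1 + sqrt(3)*I)/4) + C3*exp(-2^(5/6)*a*k^(1/3)*(1 + sqrt(3)*I)/4)


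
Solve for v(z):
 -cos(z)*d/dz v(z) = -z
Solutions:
 v(z) = C1 + Integral(z/cos(z), z)


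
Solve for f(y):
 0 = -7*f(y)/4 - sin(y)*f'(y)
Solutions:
 f(y) = C1*(cos(y) + 1)^(7/8)/(cos(y) - 1)^(7/8)


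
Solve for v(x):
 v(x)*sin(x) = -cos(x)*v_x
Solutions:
 v(x) = C1*cos(x)


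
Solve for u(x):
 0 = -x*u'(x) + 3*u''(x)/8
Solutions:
 u(x) = C1 + C2*erfi(2*sqrt(3)*x/3)


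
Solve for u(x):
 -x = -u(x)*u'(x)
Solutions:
 u(x) = -sqrt(C1 + x^2)
 u(x) = sqrt(C1 + x^2)


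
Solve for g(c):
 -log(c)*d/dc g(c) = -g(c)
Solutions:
 g(c) = C1*exp(li(c))


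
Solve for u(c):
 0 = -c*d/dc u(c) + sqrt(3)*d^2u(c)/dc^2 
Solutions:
 u(c) = C1 + C2*erfi(sqrt(2)*3^(3/4)*c/6)


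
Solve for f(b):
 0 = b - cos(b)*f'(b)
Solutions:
 f(b) = C1 + Integral(b/cos(b), b)


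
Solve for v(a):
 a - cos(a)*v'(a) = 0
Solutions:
 v(a) = C1 + Integral(a/cos(a), a)


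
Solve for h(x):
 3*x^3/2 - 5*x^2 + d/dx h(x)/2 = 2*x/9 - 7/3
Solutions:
 h(x) = C1 - 3*x^4/4 + 10*x^3/3 + 2*x^2/9 - 14*x/3


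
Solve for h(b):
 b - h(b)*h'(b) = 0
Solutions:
 h(b) = -sqrt(C1 + b^2)
 h(b) = sqrt(C1 + b^2)


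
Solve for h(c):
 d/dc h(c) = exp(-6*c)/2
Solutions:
 h(c) = C1 - exp(-6*c)/12


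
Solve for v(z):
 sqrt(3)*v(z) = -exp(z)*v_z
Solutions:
 v(z) = C1*exp(sqrt(3)*exp(-z))


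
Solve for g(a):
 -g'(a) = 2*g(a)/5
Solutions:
 g(a) = C1*exp(-2*a/5)


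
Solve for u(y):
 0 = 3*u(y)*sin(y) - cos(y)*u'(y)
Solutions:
 u(y) = C1/cos(y)^3


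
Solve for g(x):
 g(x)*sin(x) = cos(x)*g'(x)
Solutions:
 g(x) = C1/cos(x)


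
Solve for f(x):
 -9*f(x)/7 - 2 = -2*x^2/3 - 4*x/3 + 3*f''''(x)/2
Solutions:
 f(x) = 14*x^2/27 + 28*x/27 + (C1*sin(14^(3/4)*3^(1/4)*x/14) + C2*cos(14^(3/4)*3^(1/4)*x/14))*exp(-14^(3/4)*3^(1/4)*x/14) + (C3*sin(14^(3/4)*3^(1/4)*x/14) + C4*cos(14^(3/4)*3^(1/4)*x/14))*exp(14^(3/4)*3^(1/4)*x/14) - 14/9


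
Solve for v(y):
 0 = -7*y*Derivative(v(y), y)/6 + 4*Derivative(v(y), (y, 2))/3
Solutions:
 v(y) = C1 + C2*erfi(sqrt(7)*y/4)


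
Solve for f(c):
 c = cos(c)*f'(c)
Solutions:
 f(c) = C1 + Integral(c/cos(c), c)


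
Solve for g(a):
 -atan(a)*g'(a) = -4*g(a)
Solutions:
 g(a) = C1*exp(4*Integral(1/atan(a), a))


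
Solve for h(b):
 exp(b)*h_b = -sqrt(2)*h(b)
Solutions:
 h(b) = C1*exp(sqrt(2)*exp(-b))


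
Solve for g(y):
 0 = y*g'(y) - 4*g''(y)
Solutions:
 g(y) = C1 + C2*erfi(sqrt(2)*y/4)


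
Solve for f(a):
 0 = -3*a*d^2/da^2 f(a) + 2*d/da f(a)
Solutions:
 f(a) = C1 + C2*a^(5/3)


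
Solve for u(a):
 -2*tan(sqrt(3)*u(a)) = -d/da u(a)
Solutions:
 u(a) = sqrt(3)*(pi - asin(C1*exp(2*sqrt(3)*a)))/3
 u(a) = sqrt(3)*asin(C1*exp(2*sqrt(3)*a))/3


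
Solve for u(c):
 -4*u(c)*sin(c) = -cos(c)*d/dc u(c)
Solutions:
 u(c) = C1/cos(c)^4


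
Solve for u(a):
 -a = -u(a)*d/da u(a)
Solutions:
 u(a) = -sqrt(C1 + a^2)
 u(a) = sqrt(C1 + a^2)


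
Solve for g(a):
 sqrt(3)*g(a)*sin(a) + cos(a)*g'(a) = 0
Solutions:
 g(a) = C1*cos(a)^(sqrt(3))


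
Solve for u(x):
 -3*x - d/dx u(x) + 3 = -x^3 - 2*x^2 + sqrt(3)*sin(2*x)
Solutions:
 u(x) = C1 + x^4/4 + 2*x^3/3 - 3*x^2/2 + 3*x + sqrt(3)*cos(2*x)/2


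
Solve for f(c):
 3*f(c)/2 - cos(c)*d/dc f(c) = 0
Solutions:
 f(c) = C1*(sin(c) + 1)^(3/4)/(sin(c) - 1)^(3/4)


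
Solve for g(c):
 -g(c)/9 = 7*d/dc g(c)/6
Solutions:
 g(c) = C1*exp(-2*c/21)


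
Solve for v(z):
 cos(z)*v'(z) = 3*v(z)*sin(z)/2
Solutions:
 v(z) = C1/cos(z)^(3/2)


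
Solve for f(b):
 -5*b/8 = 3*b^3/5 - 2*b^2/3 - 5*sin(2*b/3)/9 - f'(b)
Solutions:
 f(b) = C1 + 3*b^4/20 - 2*b^3/9 + 5*b^2/16 + 5*cos(2*b/3)/6


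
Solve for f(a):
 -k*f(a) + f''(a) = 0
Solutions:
 f(a) = C1*exp(-a*sqrt(k)) + C2*exp(a*sqrt(k))


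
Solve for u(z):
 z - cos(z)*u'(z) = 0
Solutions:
 u(z) = C1 + Integral(z/cos(z), z)


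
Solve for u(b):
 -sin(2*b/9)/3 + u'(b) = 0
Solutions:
 u(b) = C1 - 3*cos(2*b/9)/2


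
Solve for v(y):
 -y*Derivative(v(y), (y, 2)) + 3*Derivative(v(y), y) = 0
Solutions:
 v(y) = C1 + C2*y^4


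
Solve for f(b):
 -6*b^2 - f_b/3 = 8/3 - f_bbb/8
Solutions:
 f(b) = C1 + C2*exp(-2*sqrt(6)*b/3) + C3*exp(2*sqrt(6)*b/3) - 6*b^3 - 43*b/2


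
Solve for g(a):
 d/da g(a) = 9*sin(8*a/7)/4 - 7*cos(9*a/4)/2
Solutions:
 g(a) = C1 - 14*sin(9*a/4)/9 - 63*cos(8*a/7)/32


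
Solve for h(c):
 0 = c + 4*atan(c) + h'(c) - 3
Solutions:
 h(c) = C1 - c^2/2 - 4*c*atan(c) + 3*c + 2*log(c^2 + 1)


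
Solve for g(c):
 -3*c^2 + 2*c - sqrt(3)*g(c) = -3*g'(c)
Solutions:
 g(c) = C1*exp(sqrt(3)*c/3) - sqrt(3)*c^2 - 6*c + 2*sqrt(3)*c/3 - 6*sqrt(3) + 2


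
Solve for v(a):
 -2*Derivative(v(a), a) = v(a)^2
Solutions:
 v(a) = 2/(C1 + a)


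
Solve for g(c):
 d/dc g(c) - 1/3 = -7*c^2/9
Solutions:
 g(c) = C1 - 7*c^3/27 + c/3


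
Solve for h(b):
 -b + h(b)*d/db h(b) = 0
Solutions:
 h(b) = -sqrt(C1 + b^2)
 h(b) = sqrt(C1 + b^2)


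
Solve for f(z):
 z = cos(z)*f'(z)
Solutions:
 f(z) = C1 + Integral(z/cos(z), z)


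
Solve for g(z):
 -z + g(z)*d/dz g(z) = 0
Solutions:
 g(z) = -sqrt(C1 + z^2)
 g(z) = sqrt(C1 + z^2)


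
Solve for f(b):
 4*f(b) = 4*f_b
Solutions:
 f(b) = C1*exp(b)


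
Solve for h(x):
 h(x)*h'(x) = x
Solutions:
 h(x) = -sqrt(C1 + x^2)
 h(x) = sqrt(C1 + x^2)


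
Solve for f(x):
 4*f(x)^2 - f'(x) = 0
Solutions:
 f(x) = -1/(C1 + 4*x)


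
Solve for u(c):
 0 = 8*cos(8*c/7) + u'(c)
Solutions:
 u(c) = C1 - 7*sin(8*c/7)


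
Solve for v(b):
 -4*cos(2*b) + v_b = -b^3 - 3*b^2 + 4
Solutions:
 v(b) = C1 - b^4/4 - b^3 + 4*b + 4*sin(b)*cos(b)


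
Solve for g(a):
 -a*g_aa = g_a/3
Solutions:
 g(a) = C1 + C2*a^(2/3)


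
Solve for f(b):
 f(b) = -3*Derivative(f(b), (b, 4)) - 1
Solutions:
 f(b) = (C1*sin(sqrt(2)*3^(3/4)*b/6) + C2*cos(sqrt(2)*3^(3/4)*b/6))*exp(-sqrt(2)*3^(3/4)*b/6) + (C3*sin(sqrt(2)*3^(3/4)*b/6) + C4*cos(sqrt(2)*3^(3/4)*b/6))*exp(sqrt(2)*3^(3/4)*b/6) - 1


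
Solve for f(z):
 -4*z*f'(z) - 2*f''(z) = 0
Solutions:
 f(z) = C1 + C2*erf(z)


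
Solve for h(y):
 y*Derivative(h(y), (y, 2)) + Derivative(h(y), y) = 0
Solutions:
 h(y) = C1 + C2*log(y)


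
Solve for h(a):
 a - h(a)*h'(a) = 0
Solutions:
 h(a) = -sqrt(C1 + a^2)
 h(a) = sqrt(C1 + a^2)


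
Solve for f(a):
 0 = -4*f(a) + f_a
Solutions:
 f(a) = C1*exp(4*a)


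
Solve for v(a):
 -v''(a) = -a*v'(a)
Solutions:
 v(a) = C1 + C2*erfi(sqrt(2)*a/2)


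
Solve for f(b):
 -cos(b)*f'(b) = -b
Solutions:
 f(b) = C1 + Integral(b/cos(b), b)


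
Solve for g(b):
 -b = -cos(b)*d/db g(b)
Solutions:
 g(b) = C1 + Integral(b/cos(b), b)


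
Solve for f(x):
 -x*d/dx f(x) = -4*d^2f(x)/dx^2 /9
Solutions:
 f(x) = C1 + C2*erfi(3*sqrt(2)*x/4)


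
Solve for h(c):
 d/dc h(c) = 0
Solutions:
 h(c) = C1


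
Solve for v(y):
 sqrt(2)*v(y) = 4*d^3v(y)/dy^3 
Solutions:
 v(y) = C3*exp(sqrt(2)*y/2) + (C1*sin(sqrt(6)*y/4) + C2*cos(sqrt(6)*y/4))*exp(-sqrt(2)*y/4)


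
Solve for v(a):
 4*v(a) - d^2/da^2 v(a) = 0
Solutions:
 v(a) = C1*exp(-2*a) + C2*exp(2*a)


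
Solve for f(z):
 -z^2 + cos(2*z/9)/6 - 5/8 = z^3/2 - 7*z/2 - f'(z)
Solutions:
 f(z) = C1 + z^4/8 + z^3/3 - 7*z^2/4 + 5*z/8 - 3*sin(2*z/9)/4


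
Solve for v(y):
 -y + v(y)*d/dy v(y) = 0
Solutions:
 v(y) = -sqrt(C1 + y^2)
 v(y) = sqrt(C1 + y^2)


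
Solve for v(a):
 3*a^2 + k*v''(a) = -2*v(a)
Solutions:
 v(a) = C1*exp(-sqrt(2)*a*sqrt(-1/k)) + C2*exp(sqrt(2)*a*sqrt(-1/k)) - 3*a^2/2 + 3*k/2


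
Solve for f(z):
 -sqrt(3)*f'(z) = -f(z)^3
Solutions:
 f(z) = -sqrt(6)*sqrt(-1/(C1 + sqrt(3)*z))/2
 f(z) = sqrt(6)*sqrt(-1/(C1 + sqrt(3)*z))/2


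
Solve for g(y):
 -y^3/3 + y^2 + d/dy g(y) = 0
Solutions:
 g(y) = C1 + y^4/12 - y^3/3


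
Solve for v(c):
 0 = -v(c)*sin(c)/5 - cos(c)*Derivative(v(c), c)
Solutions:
 v(c) = C1*cos(c)^(1/5)


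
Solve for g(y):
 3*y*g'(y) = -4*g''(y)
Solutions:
 g(y) = C1 + C2*erf(sqrt(6)*y/4)


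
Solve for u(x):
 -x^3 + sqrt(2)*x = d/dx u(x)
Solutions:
 u(x) = C1 - x^4/4 + sqrt(2)*x^2/2


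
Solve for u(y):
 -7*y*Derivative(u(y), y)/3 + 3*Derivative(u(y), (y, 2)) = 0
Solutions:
 u(y) = C1 + C2*erfi(sqrt(14)*y/6)


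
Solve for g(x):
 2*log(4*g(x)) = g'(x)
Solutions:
 -Integral(1/(log(_y) + 2*log(2)), (_y, g(x)))/2 = C1 - x


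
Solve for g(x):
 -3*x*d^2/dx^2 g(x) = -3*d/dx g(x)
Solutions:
 g(x) = C1 + C2*x^2


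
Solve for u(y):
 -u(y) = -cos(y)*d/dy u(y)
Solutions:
 u(y) = C1*sqrt(sin(y) + 1)/sqrt(sin(y) - 1)


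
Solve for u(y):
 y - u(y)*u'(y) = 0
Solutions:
 u(y) = -sqrt(C1 + y^2)
 u(y) = sqrt(C1 + y^2)


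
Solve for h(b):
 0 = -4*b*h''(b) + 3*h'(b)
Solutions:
 h(b) = C1 + C2*b^(7/4)


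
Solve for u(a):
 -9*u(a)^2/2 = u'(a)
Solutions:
 u(a) = 2/(C1 + 9*a)


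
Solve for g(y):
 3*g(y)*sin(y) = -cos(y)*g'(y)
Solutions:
 g(y) = C1*cos(y)^3


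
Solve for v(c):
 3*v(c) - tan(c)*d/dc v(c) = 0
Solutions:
 v(c) = C1*sin(c)^3


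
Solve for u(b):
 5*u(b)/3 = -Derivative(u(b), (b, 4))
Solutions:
 u(b) = (C1*sin(sqrt(2)*3^(3/4)*5^(1/4)*b/6) + C2*cos(sqrt(2)*3^(3/4)*5^(1/4)*b/6))*exp(-sqrt(2)*3^(3/4)*5^(1/4)*b/6) + (C3*sin(sqrt(2)*3^(3/4)*5^(1/4)*b/6) + C4*cos(sqrt(2)*3^(3/4)*5^(1/4)*b/6))*exp(sqrt(2)*3^(3/4)*5^(1/4)*b/6)


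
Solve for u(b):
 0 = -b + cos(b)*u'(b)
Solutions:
 u(b) = C1 + Integral(b/cos(b), b)


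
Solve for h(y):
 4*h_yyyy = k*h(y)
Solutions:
 h(y) = C1*exp(-sqrt(2)*k^(1/4)*y/2) + C2*exp(sqrt(2)*k^(1/4)*y/2) + C3*exp(-sqrt(2)*I*k^(1/4)*y/2) + C4*exp(sqrt(2)*I*k^(1/4)*y/2)


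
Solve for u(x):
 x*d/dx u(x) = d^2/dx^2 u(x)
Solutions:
 u(x) = C1 + C2*erfi(sqrt(2)*x/2)


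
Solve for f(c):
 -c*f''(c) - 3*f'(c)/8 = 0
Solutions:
 f(c) = C1 + C2*c^(5/8)


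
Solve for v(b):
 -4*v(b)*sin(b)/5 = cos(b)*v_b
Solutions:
 v(b) = C1*cos(b)^(4/5)


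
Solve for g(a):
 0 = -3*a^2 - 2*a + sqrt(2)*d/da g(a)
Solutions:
 g(a) = C1 + sqrt(2)*a^3/2 + sqrt(2)*a^2/2


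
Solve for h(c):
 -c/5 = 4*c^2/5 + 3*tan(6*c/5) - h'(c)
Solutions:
 h(c) = C1 + 4*c^3/15 + c^2/10 - 5*log(cos(6*c/5))/2


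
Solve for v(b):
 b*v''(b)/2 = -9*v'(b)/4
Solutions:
 v(b) = C1 + C2/b^(7/2)


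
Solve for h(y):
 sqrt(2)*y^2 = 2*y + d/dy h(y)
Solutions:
 h(y) = C1 + sqrt(2)*y^3/3 - y^2


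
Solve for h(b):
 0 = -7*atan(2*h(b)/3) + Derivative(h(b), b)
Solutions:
 Integral(1/atan(2*_y/3), (_y, h(b))) = C1 + 7*b


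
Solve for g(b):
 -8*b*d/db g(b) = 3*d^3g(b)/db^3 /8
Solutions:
 g(b) = C1 + Integral(C2*airyai(-4*3^(2/3)*b/3) + C3*airybi(-4*3^(2/3)*b/3), b)


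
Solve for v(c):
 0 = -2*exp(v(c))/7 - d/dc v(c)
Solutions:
 v(c) = log(1/(C1 + 2*c)) + log(7)


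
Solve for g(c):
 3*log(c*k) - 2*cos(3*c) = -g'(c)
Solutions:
 g(c) = C1 - 3*c*log(c*k) + 3*c + 2*sin(3*c)/3


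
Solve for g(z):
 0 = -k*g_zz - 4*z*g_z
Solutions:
 g(z) = C1 + C2*sqrt(k)*erf(sqrt(2)*z*sqrt(1/k))


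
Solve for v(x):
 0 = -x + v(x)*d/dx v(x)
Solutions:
 v(x) = -sqrt(C1 + x^2)
 v(x) = sqrt(C1 + x^2)


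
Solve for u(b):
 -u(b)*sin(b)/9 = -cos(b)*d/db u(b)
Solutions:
 u(b) = C1/cos(b)^(1/9)


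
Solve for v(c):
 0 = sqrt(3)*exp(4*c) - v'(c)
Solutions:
 v(c) = C1 + sqrt(3)*exp(4*c)/4


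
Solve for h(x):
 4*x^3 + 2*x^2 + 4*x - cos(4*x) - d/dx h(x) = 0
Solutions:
 h(x) = C1 + x^4 + 2*x^3/3 + 2*x^2 - sin(4*x)/4


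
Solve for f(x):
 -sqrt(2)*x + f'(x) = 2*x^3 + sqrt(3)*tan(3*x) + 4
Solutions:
 f(x) = C1 + x^4/2 + sqrt(2)*x^2/2 + 4*x - sqrt(3)*log(cos(3*x))/3


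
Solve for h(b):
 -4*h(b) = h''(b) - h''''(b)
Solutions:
 h(b) = C1*exp(-sqrt(2)*b*sqrt(1 + sqrt(17))/2) + C2*exp(sqrt(2)*b*sqrt(1 + sqrt(17))/2) + C3*sin(sqrt(2)*b*sqrt(-1 + sqrt(17))/2) + C4*cos(sqrt(2)*b*sqrt(-1 + sqrt(17))/2)


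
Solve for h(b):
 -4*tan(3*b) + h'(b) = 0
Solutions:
 h(b) = C1 - 4*log(cos(3*b))/3


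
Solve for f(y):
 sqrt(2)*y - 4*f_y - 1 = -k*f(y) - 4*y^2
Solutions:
 f(y) = C1*exp(k*y/4) - 4*y^2/k - sqrt(2)*y/k + 1/k - 32*y/k^2 - 4*sqrt(2)/k^2 - 128/k^3


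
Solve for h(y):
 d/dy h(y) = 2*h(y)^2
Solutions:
 h(y) = -1/(C1 + 2*y)


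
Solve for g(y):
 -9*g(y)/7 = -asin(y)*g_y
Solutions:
 g(y) = C1*exp(9*Integral(1/asin(y), y)/7)


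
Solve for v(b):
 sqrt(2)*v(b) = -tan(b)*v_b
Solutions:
 v(b) = C1/sin(b)^(sqrt(2))


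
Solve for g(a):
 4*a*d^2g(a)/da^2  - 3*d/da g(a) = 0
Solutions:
 g(a) = C1 + C2*a^(7/4)


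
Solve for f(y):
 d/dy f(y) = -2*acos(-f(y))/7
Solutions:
 Integral(1/acos(-_y), (_y, f(y))) = C1 - 2*y/7


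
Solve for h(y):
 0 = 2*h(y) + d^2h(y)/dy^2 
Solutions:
 h(y) = C1*sin(sqrt(2)*y) + C2*cos(sqrt(2)*y)


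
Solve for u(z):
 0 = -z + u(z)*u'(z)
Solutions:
 u(z) = -sqrt(C1 + z^2)
 u(z) = sqrt(C1 + z^2)


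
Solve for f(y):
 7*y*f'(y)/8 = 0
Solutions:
 f(y) = C1


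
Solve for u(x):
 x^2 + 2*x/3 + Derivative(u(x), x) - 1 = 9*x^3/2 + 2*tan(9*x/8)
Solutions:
 u(x) = C1 + 9*x^4/8 - x^3/3 - x^2/3 + x - 16*log(cos(9*x/8))/9


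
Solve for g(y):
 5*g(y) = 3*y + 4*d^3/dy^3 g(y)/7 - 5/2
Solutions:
 g(y) = C3*exp(70^(1/3)*y/2) + 3*y/5 + (C1*sin(sqrt(3)*70^(1/3)*y/4) + C2*cos(sqrt(3)*70^(1/3)*y/4))*exp(-70^(1/3)*y/4) - 1/2


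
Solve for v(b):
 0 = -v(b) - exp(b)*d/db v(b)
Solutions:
 v(b) = C1*exp(exp(-b))


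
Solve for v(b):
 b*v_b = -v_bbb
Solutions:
 v(b) = C1 + Integral(C2*airyai(-b) + C3*airybi(-b), b)


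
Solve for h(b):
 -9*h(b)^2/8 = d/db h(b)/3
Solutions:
 h(b) = 8/(C1 + 27*b)


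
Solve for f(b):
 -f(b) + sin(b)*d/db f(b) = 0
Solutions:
 f(b) = C1*sqrt(cos(b) - 1)/sqrt(cos(b) + 1)


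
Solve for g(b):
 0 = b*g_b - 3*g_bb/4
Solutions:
 g(b) = C1 + C2*erfi(sqrt(6)*b/3)


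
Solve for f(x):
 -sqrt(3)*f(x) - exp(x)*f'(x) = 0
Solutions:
 f(x) = C1*exp(sqrt(3)*exp(-x))


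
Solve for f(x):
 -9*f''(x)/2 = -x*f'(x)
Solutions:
 f(x) = C1 + C2*erfi(x/3)


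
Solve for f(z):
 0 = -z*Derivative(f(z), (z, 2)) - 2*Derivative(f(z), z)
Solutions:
 f(z) = C1 + C2/z


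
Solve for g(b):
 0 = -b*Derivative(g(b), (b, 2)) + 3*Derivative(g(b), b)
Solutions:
 g(b) = C1 + C2*b^4


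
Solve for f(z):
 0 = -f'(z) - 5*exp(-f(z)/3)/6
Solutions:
 f(z) = 3*log(C1 - 5*z/18)


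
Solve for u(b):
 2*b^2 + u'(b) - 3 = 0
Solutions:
 u(b) = C1 - 2*b^3/3 + 3*b


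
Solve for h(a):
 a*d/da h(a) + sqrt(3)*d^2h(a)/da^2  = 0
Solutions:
 h(a) = C1 + C2*erf(sqrt(2)*3^(3/4)*a/6)


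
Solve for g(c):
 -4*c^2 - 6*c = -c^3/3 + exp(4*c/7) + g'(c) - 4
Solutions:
 g(c) = C1 + c^4/12 - 4*c^3/3 - 3*c^2 + 4*c - 7*exp(4*c/7)/4


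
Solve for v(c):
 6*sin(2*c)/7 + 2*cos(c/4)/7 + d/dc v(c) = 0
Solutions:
 v(c) = C1 - 8*sin(c/4)/7 + 3*cos(2*c)/7


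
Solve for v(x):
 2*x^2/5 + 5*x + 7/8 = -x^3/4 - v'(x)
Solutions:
 v(x) = C1 - x^4/16 - 2*x^3/15 - 5*x^2/2 - 7*x/8


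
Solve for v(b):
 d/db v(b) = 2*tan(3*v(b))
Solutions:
 v(b) = -asin(C1*exp(6*b))/3 + pi/3
 v(b) = asin(C1*exp(6*b))/3


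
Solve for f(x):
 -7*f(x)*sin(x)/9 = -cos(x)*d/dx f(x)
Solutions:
 f(x) = C1/cos(x)^(7/9)


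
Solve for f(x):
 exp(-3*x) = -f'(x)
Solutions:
 f(x) = C1 + exp(-3*x)/3


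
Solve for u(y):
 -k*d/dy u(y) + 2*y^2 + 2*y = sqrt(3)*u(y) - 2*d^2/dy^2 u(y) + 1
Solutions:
 u(y) = C1*exp(y*(k - sqrt(k^2 + 8*sqrt(3)))/4) + C2*exp(y*(k + sqrt(k^2 + 8*sqrt(3)))/4) + 4*sqrt(3)*k^2/9 - 4*k*y/3 - 2*k/3 + 2*sqrt(3)*y^2/3 + 2*sqrt(3)*y/3 - sqrt(3)/3 + 8/3


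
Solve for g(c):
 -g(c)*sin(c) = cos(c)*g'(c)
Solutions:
 g(c) = C1*cos(c)


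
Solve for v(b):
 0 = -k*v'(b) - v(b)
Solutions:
 v(b) = C1*exp(-b/k)


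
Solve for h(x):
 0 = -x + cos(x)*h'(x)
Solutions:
 h(x) = C1 + Integral(x/cos(x), x)


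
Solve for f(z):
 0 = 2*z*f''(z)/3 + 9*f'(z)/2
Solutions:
 f(z) = C1 + C2/z^(23/4)


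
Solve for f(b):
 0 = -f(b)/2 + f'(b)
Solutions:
 f(b) = C1*exp(b/2)


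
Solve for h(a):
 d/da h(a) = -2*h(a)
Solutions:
 h(a) = C1*exp(-2*a)


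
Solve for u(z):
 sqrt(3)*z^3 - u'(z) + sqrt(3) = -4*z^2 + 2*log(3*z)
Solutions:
 u(z) = C1 + sqrt(3)*z^4/4 + 4*z^3/3 - 2*z*log(z) - z*log(9) + sqrt(3)*z + 2*z


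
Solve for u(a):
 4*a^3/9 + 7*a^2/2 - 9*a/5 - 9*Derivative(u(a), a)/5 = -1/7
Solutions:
 u(a) = C1 + 5*a^4/81 + 35*a^3/54 - a^2/2 + 5*a/63


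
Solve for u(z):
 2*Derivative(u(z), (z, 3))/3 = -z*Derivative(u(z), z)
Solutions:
 u(z) = C1 + Integral(C2*airyai(-2^(2/3)*3^(1/3)*z/2) + C3*airybi(-2^(2/3)*3^(1/3)*z/2), z)


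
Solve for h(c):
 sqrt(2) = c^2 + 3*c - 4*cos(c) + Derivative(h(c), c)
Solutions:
 h(c) = C1 - c^3/3 - 3*c^2/2 + sqrt(2)*c + 4*sin(c)


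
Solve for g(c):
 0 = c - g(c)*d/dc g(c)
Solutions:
 g(c) = -sqrt(C1 + c^2)
 g(c) = sqrt(C1 + c^2)


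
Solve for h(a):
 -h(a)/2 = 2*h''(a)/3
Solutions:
 h(a) = C1*sin(sqrt(3)*a/2) + C2*cos(sqrt(3)*a/2)


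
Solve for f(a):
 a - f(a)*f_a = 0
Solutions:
 f(a) = -sqrt(C1 + a^2)
 f(a) = sqrt(C1 + a^2)


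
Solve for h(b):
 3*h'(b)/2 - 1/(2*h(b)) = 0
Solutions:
 h(b) = -sqrt(C1 + 6*b)/3
 h(b) = sqrt(C1 + 6*b)/3


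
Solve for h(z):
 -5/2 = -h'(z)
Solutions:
 h(z) = C1 + 5*z/2


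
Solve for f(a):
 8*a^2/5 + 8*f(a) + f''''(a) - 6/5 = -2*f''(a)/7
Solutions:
 f(a) = -a^2/5 + (C1*sin(2^(3/4)*a*cos(atan(sqrt(391))/2)) + C2*cos(2^(3/4)*a*cos(atan(sqrt(391))/2)))*exp(-2^(3/4)*a*sin(atan(sqrt(391))/2)) + (C3*sin(2^(3/4)*a*cos(atan(sqrt(391))/2)) + C4*cos(2^(3/4)*a*cos(atan(sqrt(391))/2)))*exp(2^(3/4)*a*sin(atan(sqrt(391))/2)) + 23/140


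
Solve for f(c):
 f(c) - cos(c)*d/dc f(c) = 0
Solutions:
 f(c) = C1*sqrt(sin(c) + 1)/sqrt(sin(c) - 1)


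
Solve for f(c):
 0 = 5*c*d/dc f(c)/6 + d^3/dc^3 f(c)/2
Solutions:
 f(c) = C1 + Integral(C2*airyai(-3^(2/3)*5^(1/3)*c/3) + C3*airybi(-3^(2/3)*5^(1/3)*c/3), c)


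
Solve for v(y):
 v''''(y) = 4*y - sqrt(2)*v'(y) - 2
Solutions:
 v(y) = C1 + C4*exp(-2^(1/6)*y) + sqrt(2)*y^2 - sqrt(2)*y + (C2*sin(2^(1/6)*sqrt(3)*y/2) + C3*cos(2^(1/6)*sqrt(3)*y/2))*exp(2^(1/6)*y/2)


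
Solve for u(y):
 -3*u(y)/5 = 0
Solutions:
 u(y) = 0


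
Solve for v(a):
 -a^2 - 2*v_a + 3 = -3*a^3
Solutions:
 v(a) = C1 + 3*a^4/8 - a^3/6 + 3*a/2


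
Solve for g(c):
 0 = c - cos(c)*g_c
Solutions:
 g(c) = C1 + Integral(c/cos(c), c)


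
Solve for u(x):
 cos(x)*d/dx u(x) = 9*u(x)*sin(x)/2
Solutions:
 u(x) = C1/cos(x)^(9/2)


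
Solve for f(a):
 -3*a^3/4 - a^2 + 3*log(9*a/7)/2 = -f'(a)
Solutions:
 f(a) = C1 + 3*a^4/16 + a^3/3 - 3*a*log(a)/2 - 3*a*log(3) + 3*a/2 + 3*a*log(7)/2


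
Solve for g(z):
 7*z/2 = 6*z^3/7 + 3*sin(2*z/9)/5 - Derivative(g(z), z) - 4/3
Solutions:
 g(z) = C1 + 3*z^4/14 - 7*z^2/4 - 4*z/3 - 27*cos(2*z/9)/10


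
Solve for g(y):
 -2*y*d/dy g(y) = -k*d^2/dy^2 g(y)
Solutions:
 g(y) = C1 + C2*erf(y*sqrt(-1/k))/sqrt(-1/k)


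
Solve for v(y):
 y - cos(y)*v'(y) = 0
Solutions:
 v(y) = C1 + Integral(y/cos(y), y)


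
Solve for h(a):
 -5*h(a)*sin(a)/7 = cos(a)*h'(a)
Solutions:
 h(a) = C1*cos(a)^(5/7)


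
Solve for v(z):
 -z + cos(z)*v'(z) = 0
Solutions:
 v(z) = C1 + Integral(z/cos(z), z)


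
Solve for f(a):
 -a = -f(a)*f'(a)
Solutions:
 f(a) = -sqrt(C1 + a^2)
 f(a) = sqrt(C1 + a^2)


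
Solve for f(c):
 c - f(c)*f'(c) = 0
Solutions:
 f(c) = -sqrt(C1 + c^2)
 f(c) = sqrt(C1 + c^2)


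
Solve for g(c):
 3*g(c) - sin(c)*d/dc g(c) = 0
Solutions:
 g(c) = C1*(cos(c) - 1)^(3/2)/(cos(c) + 1)^(3/2)


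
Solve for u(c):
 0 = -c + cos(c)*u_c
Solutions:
 u(c) = C1 + Integral(c/cos(c), c)


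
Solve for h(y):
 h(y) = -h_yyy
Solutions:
 h(y) = C3*exp(-y) + (C1*sin(sqrt(3)*y/2) + C2*cos(sqrt(3)*y/2))*exp(y/2)


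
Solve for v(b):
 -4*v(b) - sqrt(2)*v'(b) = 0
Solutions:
 v(b) = C1*exp(-2*sqrt(2)*b)


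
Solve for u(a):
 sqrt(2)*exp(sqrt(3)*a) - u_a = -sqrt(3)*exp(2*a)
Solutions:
 u(a) = C1 + sqrt(3)*exp(2*a)/2 + sqrt(6)*exp(sqrt(3)*a)/3


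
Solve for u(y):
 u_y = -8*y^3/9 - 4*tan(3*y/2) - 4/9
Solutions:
 u(y) = C1 - 2*y^4/9 - 4*y/9 + 8*log(cos(3*y/2))/3


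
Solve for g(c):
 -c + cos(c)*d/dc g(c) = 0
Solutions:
 g(c) = C1 + Integral(c/cos(c), c)


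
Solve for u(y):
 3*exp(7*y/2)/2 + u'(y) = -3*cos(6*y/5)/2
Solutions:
 u(y) = C1 - 3*exp(7*y/2)/7 - 5*sin(6*y/5)/4


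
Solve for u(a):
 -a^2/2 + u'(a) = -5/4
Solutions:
 u(a) = C1 + a^3/6 - 5*a/4


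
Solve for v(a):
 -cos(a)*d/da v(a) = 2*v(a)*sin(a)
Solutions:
 v(a) = C1*cos(a)^2


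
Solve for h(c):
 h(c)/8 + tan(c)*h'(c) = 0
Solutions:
 h(c) = C1/sin(c)^(1/8)


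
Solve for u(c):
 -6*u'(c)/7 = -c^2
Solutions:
 u(c) = C1 + 7*c^3/18


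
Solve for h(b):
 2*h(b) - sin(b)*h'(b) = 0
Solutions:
 h(b) = C1*(cos(b) - 1)/(cos(b) + 1)


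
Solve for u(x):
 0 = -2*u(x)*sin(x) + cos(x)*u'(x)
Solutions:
 u(x) = C1/cos(x)^2


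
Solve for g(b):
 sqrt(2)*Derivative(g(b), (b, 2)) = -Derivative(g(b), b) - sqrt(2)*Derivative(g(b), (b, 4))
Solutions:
 g(b) = C1 + C2*exp(-sqrt(2)*3^(1/3)*b*(-(9 + sqrt(105))^(1/3) + 2*3^(1/3)/(9 + sqrt(105))^(1/3))/12)*sin(sqrt(2)*3^(1/6)*b*(6/(9 + sqrt(105))^(1/3) + 3^(2/3)*(9 + sqrt(105))^(1/3))/12) + C3*exp(-sqrt(2)*3^(1/3)*b*(-(9 + sqrt(105))^(1/3) + 2*3^(1/3)/(9 + sqrt(105))^(1/3))/12)*cos(sqrt(2)*3^(1/6)*b*(6/(9 + sqrt(105))^(1/3) + 3^(2/3)*(9 + sqrt(105))^(1/3))/12) + C4*exp(sqrt(2)*3^(1/3)*b*(-(9 + sqrt(105))^(1/3) + 2*3^(1/3)/(9 + sqrt(105))^(1/3))/6)


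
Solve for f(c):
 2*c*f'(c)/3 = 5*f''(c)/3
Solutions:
 f(c) = C1 + C2*erfi(sqrt(5)*c/5)


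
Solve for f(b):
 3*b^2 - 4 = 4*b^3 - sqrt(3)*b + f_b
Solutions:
 f(b) = C1 - b^4 + b^3 + sqrt(3)*b^2/2 - 4*b


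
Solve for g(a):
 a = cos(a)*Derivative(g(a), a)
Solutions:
 g(a) = C1 + Integral(a/cos(a), a)


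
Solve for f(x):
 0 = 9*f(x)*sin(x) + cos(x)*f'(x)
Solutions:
 f(x) = C1*cos(x)^9


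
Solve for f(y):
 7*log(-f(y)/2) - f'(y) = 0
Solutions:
 -Integral(1/(log(-_y) - log(2)), (_y, f(y)))/7 = C1 - y


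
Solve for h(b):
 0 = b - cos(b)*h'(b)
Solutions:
 h(b) = C1 + Integral(b/cos(b), b)


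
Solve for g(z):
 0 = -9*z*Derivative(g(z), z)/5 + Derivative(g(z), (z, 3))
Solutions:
 g(z) = C1 + Integral(C2*airyai(15^(2/3)*z/5) + C3*airybi(15^(2/3)*z/5), z)


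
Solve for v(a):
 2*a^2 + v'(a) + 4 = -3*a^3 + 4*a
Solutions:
 v(a) = C1 - 3*a^4/4 - 2*a^3/3 + 2*a^2 - 4*a


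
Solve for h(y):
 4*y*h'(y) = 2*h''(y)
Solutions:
 h(y) = C1 + C2*erfi(y)


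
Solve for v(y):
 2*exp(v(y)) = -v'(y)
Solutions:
 v(y) = log(1/(C1 + 2*y))


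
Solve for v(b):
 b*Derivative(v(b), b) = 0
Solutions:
 v(b) = C1


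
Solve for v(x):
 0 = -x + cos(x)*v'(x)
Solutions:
 v(x) = C1 + Integral(x/cos(x), x)


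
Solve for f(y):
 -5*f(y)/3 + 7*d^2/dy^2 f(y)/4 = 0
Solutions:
 f(y) = C1*exp(-2*sqrt(105)*y/21) + C2*exp(2*sqrt(105)*y/21)


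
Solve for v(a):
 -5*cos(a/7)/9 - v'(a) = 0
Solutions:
 v(a) = C1 - 35*sin(a/7)/9


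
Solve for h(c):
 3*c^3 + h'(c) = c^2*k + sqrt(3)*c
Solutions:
 h(c) = C1 - 3*c^4/4 + c^3*k/3 + sqrt(3)*c^2/2


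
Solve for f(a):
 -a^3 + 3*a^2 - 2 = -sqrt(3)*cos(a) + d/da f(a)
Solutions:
 f(a) = C1 - a^4/4 + a^3 - 2*a + sqrt(3)*sin(a)


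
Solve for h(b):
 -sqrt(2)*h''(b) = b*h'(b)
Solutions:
 h(b) = C1 + C2*erf(2^(1/4)*b/2)


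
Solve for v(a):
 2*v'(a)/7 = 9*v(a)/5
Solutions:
 v(a) = C1*exp(63*a/10)


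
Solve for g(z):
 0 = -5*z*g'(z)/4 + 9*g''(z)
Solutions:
 g(z) = C1 + C2*erfi(sqrt(10)*z/12)


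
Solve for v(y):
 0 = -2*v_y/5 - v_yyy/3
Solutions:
 v(y) = C1 + C2*sin(sqrt(30)*y/5) + C3*cos(sqrt(30)*y/5)


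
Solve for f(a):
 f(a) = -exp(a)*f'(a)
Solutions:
 f(a) = C1*exp(exp(-a))


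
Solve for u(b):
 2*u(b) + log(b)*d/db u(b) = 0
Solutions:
 u(b) = C1*exp(-2*li(b))


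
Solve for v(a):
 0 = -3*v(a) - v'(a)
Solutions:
 v(a) = C1*exp(-3*a)


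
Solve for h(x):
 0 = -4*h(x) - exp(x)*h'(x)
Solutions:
 h(x) = C1*exp(4*exp(-x))


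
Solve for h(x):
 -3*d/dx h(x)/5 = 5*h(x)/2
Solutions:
 h(x) = C1*exp(-25*x/6)


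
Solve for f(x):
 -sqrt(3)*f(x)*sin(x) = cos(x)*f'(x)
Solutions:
 f(x) = C1*cos(x)^(sqrt(3))


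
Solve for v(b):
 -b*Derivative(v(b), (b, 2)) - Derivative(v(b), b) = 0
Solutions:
 v(b) = C1 + C2*log(b)


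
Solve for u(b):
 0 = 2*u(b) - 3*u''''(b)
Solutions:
 u(b) = C1*exp(-2^(1/4)*3^(3/4)*b/3) + C2*exp(2^(1/4)*3^(3/4)*b/3) + C3*sin(2^(1/4)*3^(3/4)*b/3) + C4*cos(2^(1/4)*3^(3/4)*b/3)


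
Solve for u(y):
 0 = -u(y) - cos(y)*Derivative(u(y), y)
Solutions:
 u(y) = C1*sqrt(sin(y) - 1)/sqrt(sin(y) + 1)


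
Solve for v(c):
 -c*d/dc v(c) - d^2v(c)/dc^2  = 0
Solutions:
 v(c) = C1 + C2*erf(sqrt(2)*c/2)


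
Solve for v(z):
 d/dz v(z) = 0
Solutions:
 v(z) = C1


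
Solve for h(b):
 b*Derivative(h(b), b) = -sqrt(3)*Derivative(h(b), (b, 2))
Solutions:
 h(b) = C1 + C2*erf(sqrt(2)*3^(3/4)*b/6)


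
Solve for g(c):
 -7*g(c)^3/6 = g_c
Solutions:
 g(c) = -sqrt(3)*sqrt(-1/(C1 - 7*c))
 g(c) = sqrt(3)*sqrt(-1/(C1 - 7*c))


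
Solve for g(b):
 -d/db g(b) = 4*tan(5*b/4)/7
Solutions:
 g(b) = C1 + 16*log(cos(5*b/4))/35


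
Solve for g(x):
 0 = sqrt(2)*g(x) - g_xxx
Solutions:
 g(x) = C3*exp(2^(1/6)*x) + (C1*sin(2^(1/6)*sqrt(3)*x/2) + C2*cos(2^(1/6)*sqrt(3)*x/2))*exp(-2^(1/6)*x/2)


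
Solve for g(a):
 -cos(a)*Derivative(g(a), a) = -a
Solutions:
 g(a) = C1 + Integral(a/cos(a), a)


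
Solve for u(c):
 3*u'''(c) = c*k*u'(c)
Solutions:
 u(c) = C1 + Integral(C2*airyai(3^(2/3)*c*k^(1/3)/3) + C3*airybi(3^(2/3)*c*k^(1/3)/3), c)


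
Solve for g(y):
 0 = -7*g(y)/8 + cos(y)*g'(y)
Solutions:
 g(y) = C1*(sin(y) + 1)^(7/16)/(sin(y) - 1)^(7/16)


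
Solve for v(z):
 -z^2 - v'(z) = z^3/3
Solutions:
 v(z) = C1 - z^4/12 - z^3/3


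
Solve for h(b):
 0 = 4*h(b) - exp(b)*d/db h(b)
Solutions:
 h(b) = C1*exp(-4*exp(-b))


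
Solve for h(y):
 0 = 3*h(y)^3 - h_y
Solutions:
 h(y) = -sqrt(2)*sqrt(-1/(C1 + 3*y))/2
 h(y) = sqrt(2)*sqrt(-1/(C1 + 3*y))/2


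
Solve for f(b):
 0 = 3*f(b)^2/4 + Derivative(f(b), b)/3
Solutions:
 f(b) = 4/(C1 + 9*b)


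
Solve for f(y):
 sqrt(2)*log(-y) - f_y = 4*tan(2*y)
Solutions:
 f(y) = C1 + sqrt(2)*y*(log(-y) - 1) + 2*log(cos(2*y))


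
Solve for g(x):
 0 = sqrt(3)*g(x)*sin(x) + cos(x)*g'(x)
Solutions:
 g(x) = C1*cos(x)^(sqrt(3))


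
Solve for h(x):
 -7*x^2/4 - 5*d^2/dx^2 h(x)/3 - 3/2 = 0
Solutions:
 h(x) = C1 + C2*x - 7*x^4/80 - 9*x^2/20


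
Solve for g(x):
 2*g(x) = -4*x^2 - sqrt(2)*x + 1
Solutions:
 g(x) = -2*x^2 - sqrt(2)*x/2 + 1/2


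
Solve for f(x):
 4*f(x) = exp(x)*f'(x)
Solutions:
 f(x) = C1*exp(-4*exp(-x))


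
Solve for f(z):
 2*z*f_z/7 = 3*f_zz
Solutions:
 f(z) = C1 + C2*erfi(sqrt(21)*z/21)


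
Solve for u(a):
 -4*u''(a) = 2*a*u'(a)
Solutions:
 u(a) = C1 + C2*erf(a/2)


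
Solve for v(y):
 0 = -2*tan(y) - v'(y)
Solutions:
 v(y) = C1 + 2*log(cos(y))


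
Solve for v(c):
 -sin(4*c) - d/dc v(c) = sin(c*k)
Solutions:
 v(c) = C1 + cos(4*c)/4 + cos(c*k)/k


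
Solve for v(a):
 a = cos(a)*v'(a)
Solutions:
 v(a) = C1 + Integral(a/cos(a), a)


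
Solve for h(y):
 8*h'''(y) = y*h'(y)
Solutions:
 h(y) = C1 + Integral(C2*airyai(y/2) + C3*airybi(y/2), y)


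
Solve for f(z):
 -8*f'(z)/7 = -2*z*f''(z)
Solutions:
 f(z) = C1 + C2*z^(11/7)


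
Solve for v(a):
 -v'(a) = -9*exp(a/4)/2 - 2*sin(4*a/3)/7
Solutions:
 v(a) = C1 + 18*exp(a/4) - 3*cos(4*a/3)/14


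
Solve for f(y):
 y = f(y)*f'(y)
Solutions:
 f(y) = -sqrt(C1 + y^2)
 f(y) = sqrt(C1 + y^2)


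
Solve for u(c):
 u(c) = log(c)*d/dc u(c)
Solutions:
 u(c) = C1*exp(li(c))


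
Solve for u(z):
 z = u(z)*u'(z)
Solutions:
 u(z) = -sqrt(C1 + z^2)
 u(z) = sqrt(C1 + z^2)


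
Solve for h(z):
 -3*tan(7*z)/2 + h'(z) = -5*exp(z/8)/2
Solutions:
 h(z) = C1 - 20*exp(z/8) - 3*log(cos(7*z))/14


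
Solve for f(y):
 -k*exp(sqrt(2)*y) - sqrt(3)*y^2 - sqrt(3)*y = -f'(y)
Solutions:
 f(y) = C1 + sqrt(2)*k*exp(sqrt(2)*y)/2 + sqrt(3)*y^3/3 + sqrt(3)*y^2/2


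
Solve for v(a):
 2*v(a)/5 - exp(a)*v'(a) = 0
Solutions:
 v(a) = C1*exp(-2*exp(-a)/5)


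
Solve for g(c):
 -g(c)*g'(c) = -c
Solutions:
 g(c) = -sqrt(C1 + c^2)
 g(c) = sqrt(C1 + c^2)


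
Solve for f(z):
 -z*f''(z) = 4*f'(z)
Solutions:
 f(z) = C1 + C2/z^3


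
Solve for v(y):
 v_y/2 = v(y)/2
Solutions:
 v(y) = C1*exp(y)


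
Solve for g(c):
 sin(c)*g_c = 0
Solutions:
 g(c) = C1


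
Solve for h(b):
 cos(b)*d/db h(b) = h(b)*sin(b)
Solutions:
 h(b) = C1/cos(b)


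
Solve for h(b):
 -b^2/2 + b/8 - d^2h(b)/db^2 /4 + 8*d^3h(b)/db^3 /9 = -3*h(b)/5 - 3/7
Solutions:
 h(b) = C1*exp(3*b*(5*5^(1/3)/(64*sqrt(1019) + 2043)^(1/3) + 10 + 5^(2/3)*(64*sqrt(1019) + 2043)^(1/3))/320)*sin(3*sqrt(3)*5^(1/3)*b*(-5^(1/3)*(64*sqrt(1019) + 2043)^(1/3) + 5/(64*sqrt(1019) + 2043)^(1/3))/320) + C2*exp(3*b*(5*5^(1/3)/(64*sqrt(1019) + 2043)^(1/3) + 10 + 5^(2/3)*(64*sqrt(1019) + 2043)^(1/3))/320)*cos(3*sqrt(3)*5^(1/3)*b*(-5^(1/3)*(64*sqrt(1019) + 2043)^(1/3) + 5/(64*sqrt(1019) + 2043)^(1/3))/320) + C3*exp(3*b*(-5^(2/3)*(64*sqrt(1019) + 2043)^(1/3) - 5*5^(1/3)/(64*sqrt(1019) + 2043)^(1/3) + 5)/160) + 5*b^2/6 - 5*b/24 - 5/252


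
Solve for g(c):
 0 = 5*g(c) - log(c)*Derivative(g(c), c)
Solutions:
 g(c) = C1*exp(5*li(c))


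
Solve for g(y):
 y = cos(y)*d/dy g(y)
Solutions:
 g(y) = C1 + Integral(y/cos(y), y)


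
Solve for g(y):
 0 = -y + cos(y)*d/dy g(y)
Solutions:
 g(y) = C1 + Integral(y/cos(y), y)


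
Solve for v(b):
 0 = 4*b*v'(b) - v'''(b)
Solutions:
 v(b) = C1 + Integral(C2*airyai(2^(2/3)*b) + C3*airybi(2^(2/3)*b), b)


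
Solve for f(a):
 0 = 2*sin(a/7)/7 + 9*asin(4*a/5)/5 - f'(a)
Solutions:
 f(a) = C1 + 9*a*asin(4*a/5)/5 + 9*sqrt(25 - 16*a^2)/20 - 2*cos(a/7)


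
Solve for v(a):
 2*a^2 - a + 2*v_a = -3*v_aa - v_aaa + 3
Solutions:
 v(a) = C1 + C2*exp(-2*a) + C3*exp(-a) - a^3/3 + 7*a^2/4 - 11*a/4


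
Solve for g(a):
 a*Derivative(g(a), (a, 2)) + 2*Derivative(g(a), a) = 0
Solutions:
 g(a) = C1 + C2/a


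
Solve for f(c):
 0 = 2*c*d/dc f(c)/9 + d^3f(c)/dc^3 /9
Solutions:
 f(c) = C1 + Integral(C2*airyai(-2^(1/3)*c) + C3*airybi(-2^(1/3)*c), c)


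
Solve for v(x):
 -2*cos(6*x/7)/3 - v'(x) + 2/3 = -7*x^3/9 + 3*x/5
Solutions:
 v(x) = C1 + 7*x^4/36 - 3*x^2/10 + 2*x/3 - 7*sin(6*x/7)/9


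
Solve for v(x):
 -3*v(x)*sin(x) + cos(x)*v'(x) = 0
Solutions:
 v(x) = C1/cos(x)^3


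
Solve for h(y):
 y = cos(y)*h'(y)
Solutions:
 h(y) = C1 + Integral(y/cos(y), y)


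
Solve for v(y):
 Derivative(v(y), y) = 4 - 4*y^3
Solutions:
 v(y) = C1 - y^4 + 4*y


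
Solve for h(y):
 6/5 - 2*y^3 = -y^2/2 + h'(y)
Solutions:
 h(y) = C1 - y^4/2 + y^3/6 + 6*y/5


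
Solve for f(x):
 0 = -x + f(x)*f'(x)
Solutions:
 f(x) = -sqrt(C1 + x^2)
 f(x) = sqrt(C1 + x^2)


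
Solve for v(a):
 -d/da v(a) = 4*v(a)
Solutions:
 v(a) = C1*exp(-4*a)


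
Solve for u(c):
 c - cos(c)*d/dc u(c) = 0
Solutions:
 u(c) = C1 + Integral(c/cos(c), c)


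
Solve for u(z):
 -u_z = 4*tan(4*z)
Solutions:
 u(z) = C1 + log(cos(4*z))


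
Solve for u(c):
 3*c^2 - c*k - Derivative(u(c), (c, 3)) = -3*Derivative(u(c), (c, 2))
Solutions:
 u(c) = C1 + C2*c + C3*exp(3*c) - c^4/12 + c^3*(k - 2)/18 + c^2*(k - 2)/18


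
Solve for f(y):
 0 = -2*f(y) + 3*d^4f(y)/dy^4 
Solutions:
 f(y) = C1*exp(-2^(1/4)*3^(3/4)*y/3) + C2*exp(2^(1/4)*3^(3/4)*y/3) + C3*sin(2^(1/4)*3^(3/4)*y/3) + C4*cos(2^(1/4)*3^(3/4)*y/3)


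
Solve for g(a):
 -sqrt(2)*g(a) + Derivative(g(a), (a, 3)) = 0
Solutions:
 g(a) = C3*exp(2^(1/6)*a) + (C1*sin(2^(1/6)*sqrt(3)*a/2) + C2*cos(2^(1/6)*sqrt(3)*a/2))*exp(-2^(1/6)*a/2)


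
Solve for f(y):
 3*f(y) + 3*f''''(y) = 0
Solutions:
 f(y) = (C1*sin(sqrt(2)*y/2) + C2*cos(sqrt(2)*y/2))*exp(-sqrt(2)*y/2) + (C3*sin(sqrt(2)*y/2) + C4*cos(sqrt(2)*y/2))*exp(sqrt(2)*y/2)


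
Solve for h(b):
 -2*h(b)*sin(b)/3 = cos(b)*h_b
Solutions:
 h(b) = C1*cos(b)^(2/3)


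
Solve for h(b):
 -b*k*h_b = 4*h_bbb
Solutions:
 h(b) = C1 + Integral(C2*airyai(2^(1/3)*b*(-k)^(1/3)/2) + C3*airybi(2^(1/3)*b*(-k)^(1/3)/2), b)


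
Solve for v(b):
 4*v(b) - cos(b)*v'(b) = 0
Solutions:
 v(b) = C1*(sin(b)^2 + 2*sin(b) + 1)/(sin(b)^2 - 2*sin(b) + 1)


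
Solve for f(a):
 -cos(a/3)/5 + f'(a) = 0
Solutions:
 f(a) = C1 + 3*sin(a/3)/5


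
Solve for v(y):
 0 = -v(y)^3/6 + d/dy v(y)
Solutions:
 v(y) = -sqrt(3)*sqrt(-1/(C1 + y))
 v(y) = sqrt(3)*sqrt(-1/(C1 + y))


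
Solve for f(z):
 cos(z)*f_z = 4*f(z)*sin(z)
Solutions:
 f(z) = C1/cos(z)^4


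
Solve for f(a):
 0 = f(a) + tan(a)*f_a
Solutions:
 f(a) = C1/sin(a)


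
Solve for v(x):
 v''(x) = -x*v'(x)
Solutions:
 v(x) = C1 + C2*erf(sqrt(2)*x/2)


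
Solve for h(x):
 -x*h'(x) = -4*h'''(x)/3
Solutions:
 h(x) = C1 + Integral(C2*airyai(6^(1/3)*x/2) + C3*airybi(6^(1/3)*x/2), x)


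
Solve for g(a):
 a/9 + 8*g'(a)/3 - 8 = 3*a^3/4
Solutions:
 g(a) = C1 + 9*a^4/128 - a^2/48 + 3*a


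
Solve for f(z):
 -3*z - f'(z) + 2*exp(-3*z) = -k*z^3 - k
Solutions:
 f(z) = C1 + k*z^4/4 + k*z - 3*z^2/2 - 2*exp(-3*z)/3


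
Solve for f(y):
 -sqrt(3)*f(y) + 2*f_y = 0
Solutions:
 f(y) = C1*exp(sqrt(3)*y/2)


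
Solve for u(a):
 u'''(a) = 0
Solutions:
 u(a) = C1 + C2*a + C3*a^2


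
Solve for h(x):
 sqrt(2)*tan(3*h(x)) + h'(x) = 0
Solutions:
 h(x) = -asin(C1*exp(-3*sqrt(2)*x))/3 + pi/3
 h(x) = asin(C1*exp(-3*sqrt(2)*x))/3


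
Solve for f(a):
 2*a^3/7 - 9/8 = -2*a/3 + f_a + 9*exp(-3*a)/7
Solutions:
 f(a) = C1 + a^4/14 + a^2/3 - 9*a/8 + 3*exp(-3*a)/7


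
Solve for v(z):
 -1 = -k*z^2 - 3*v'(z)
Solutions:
 v(z) = C1 - k*z^3/9 + z/3


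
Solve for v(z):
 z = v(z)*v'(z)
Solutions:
 v(z) = -sqrt(C1 + z^2)
 v(z) = sqrt(C1 + z^2)


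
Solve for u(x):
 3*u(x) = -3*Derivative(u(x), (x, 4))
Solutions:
 u(x) = (C1*sin(sqrt(2)*x/2) + C2*cos(sqrt(2)*x/2))*exp(-sqrt(2)*x/2) + (C3*sin(sqrt(2)*x/2) + C4*cos(sqrt(2)*x/2))*exp(sqrt(2)*x/2)


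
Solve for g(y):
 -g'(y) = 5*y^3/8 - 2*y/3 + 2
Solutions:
 g(y) = C1 - 5*y^4/32 + y^2/3 - 2*y


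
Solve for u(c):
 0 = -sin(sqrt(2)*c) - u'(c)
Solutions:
 u(c) = C1 + sqrt(2)*cos(sqrt(2)*c)/2


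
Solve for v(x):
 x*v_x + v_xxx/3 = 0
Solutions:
 v(x) = C1 + Integral(C2*airyai(-3^(1/3)*x) + C3*airybi(-3^(1/3)*x), x)


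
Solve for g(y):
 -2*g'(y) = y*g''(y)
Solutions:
 g(y) = C1 + C2/y


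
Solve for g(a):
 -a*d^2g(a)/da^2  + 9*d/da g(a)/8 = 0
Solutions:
 g(a) = C1 + C2*a^(17/8)


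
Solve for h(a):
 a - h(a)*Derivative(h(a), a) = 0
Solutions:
 h(a) = -sqrt(C1 + a^2)
 h(a) = sqrt(C1 + a^2)


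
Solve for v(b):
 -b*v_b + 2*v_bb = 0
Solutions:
 v(b) = C1 + C2*erfi(b/2)


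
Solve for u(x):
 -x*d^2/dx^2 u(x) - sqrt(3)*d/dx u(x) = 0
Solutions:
 u(x) = C1 + C2*x^(1 - sqrt(3))


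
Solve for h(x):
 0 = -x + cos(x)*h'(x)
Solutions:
 h(x) = C1 + Integral(x/cos(x), x)


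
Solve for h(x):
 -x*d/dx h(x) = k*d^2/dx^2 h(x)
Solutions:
 h(x) = C1 + C2*sqrt(k)*erf(sqrt(2)*x*sqrt(1/k)/2)


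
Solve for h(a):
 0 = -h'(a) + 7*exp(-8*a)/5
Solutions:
 h(a) = C1 - 7*exp(-8*a)/40


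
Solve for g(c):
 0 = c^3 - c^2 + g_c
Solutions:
 g(c) = C1 - c^4/4 + c^3/3


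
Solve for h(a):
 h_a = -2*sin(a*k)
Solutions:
 h(a) = C1 + 2*cos(a*k)/k


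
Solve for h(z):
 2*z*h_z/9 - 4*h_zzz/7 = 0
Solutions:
 h(z) = C1 + Integral(C2*airyai(84^(1/3)*z/6) + C3*airybi(84^(1/3)*z/6), z)


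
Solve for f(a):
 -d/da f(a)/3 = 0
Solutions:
 f(a) = C1


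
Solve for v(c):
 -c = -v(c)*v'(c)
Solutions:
 v(c) = -sqrt(C1 + c^2)
 v(c) = sqrt(C1 + c^2)


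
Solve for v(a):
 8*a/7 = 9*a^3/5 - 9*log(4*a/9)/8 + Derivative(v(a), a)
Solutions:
 v(a) = C1 - 9*a^4/20 + 4*a^2/7 + 9*a*log(a)/8 - 9*a*log(3)/4 - 9*a/8 + 9*a*log(2)/4


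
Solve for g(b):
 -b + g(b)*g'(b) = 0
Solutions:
 g(b) = -sqrt(C1 + b^2)
 g(b) = sqrt(C1 + b^2)


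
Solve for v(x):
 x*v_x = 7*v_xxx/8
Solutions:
 v(x) = C1 + Integral(C2*airyai(2*7^(2/3)*x/7) + C3*airybi(2*7^(2/3)*x/7), x)


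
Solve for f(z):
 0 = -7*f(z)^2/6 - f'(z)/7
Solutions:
 f(z) = 6/(C1 + 49*z)


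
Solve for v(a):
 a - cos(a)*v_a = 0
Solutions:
 v(a) = C1 + Integral(a/cos(a), a)


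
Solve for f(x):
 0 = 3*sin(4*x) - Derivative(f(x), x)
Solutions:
 f(x) = C1 - 3*cos(4*x)/4


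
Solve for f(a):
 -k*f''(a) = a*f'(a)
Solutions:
 f(a) = C1 + C2*sqrt(k)*erf(sqrt(2)*a*sqrt(1/k)/2)


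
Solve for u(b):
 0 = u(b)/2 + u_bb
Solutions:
 u(b) = C1*sin(sqrt(2)*b/2) + C2*cos(sqrt(2)*b/2)


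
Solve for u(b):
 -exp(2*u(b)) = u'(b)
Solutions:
 u(b) = log(-sqrt(-1/(C1 - b))) - log(2)/2
 u(b) = log(-1/(C1 - b))/2 - log(2)/2


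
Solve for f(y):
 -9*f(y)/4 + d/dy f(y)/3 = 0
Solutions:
 f(y) = C1*exp(27*y/4)


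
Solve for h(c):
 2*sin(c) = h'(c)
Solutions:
 h(c) = C1 - 2*cos(c)


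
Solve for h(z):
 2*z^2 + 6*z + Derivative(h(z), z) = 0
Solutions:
 h(z) = C1 - 2*z^3/3 - 3*z^2


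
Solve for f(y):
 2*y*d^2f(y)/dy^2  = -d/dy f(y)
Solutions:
 f(y) = C1 + C2*sqrt(y)


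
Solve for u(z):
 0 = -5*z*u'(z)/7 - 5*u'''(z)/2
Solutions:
 u(z) = C1 + Integral(C2*airyai(-2^(1/3)*7^(2/3)*z/7) + C3*airybi(-2^(1/3)*7^(2/3)*z/7), z)


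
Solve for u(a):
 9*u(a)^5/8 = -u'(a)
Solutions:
 u(a) = -2^(1/4)*(1/(C1 + 9*a))^(1/4)
 u(a) = 2^(1/4)*(1/(C1 + 9*a))^(1/4)
 u(a) = -2^(1/4)*I*(1/(C1 + 9*a))^(1/4)
 u(a) = 2^(1/4)*I*(1/(C1 + 9*a))^(1/4)
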